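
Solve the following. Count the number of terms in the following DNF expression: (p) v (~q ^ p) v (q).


A DNF formula is a disjunction of terms (conjunctions).
Terms are separated by v.
Counting the disjuncts: 3 terms.

3


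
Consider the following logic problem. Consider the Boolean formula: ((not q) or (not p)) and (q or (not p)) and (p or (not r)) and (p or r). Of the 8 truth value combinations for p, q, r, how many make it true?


Evaluate all 8 assignments for p, q, r:
p=0, q=0, r=0: 0
p=0, q=0, r=1: 0
p=0, q=1, r=0: 0
p=0, q=1, r=1: 0
p=1, q=0, r=0: 0
p=1, q=0, r=1: 0
p=1, q=1, r=0: 0
p=1, q=1, r=1: 0
Satisfying count = 0

0


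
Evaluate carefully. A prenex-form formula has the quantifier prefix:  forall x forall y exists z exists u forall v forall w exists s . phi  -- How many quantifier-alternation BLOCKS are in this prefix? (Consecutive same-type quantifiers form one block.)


Quantifier-type sequence: A A E E A A E  (A=forall, E=exists)
Group into maximal same-type runs:
  Ax2 | Ex2 | Ax2 | Ex1
Number of blocks = 4

4


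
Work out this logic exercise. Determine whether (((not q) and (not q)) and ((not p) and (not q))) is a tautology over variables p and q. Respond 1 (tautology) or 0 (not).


Check all 4 assignments:
p=0, q=0: 1
p=0, q=1: 0
p=1, q=0: 0
p=1, q=1: 0
Satisfying count = 1/4.
Tautology iff count = 4: no.

0


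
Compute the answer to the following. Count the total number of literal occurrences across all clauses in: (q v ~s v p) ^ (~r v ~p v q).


Counting literals in each clause:
Clause 1: 3 literal(s)
Clause 2: 3 literal(s)
Total = 6

6


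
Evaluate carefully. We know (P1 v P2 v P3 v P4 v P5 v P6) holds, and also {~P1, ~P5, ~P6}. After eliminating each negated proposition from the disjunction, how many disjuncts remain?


Original disjuncts (6): P1, P2, P3, P4, P5, P6
Negated (eliminate): ~P1, ~P5, ~P6
Remaining disjuncts: P2, P3, P4
Count = 6 - 3 = 3

3


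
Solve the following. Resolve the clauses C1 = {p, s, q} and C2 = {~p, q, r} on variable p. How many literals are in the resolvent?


Remove p from C1 and ~p from C2.
C1 remainder: {s, q}
C2 remainder: {q, r}
Union (resolvent): {q, r, s}
Resolvent has 3 literal(s).

3


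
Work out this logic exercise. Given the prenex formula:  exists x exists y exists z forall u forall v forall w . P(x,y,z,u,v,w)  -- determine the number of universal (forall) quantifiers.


Quantifier prefix: exists x exists y exists z forall u forall v forall w
Mark each quantifier type:
  E E E U U U
Universal count = 3, Existential count = 3
Asked for universal (forall) quantifiers: 3

3


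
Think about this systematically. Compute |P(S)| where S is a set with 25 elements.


The power set of a set with n elements has 2^n elements.
|P(S)| = 2^25 = 33554432

33554432


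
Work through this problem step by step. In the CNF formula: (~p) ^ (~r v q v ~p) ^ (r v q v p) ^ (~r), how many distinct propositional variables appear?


Identify each variable that appears in the formula.
Variables found: p, q, r
Count = 3

3


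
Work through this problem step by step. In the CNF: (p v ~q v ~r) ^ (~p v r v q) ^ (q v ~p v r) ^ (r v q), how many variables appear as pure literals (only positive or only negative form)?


Check each variable for pure literal status:
p: mixed (not pure)
q: mixed (not pure)
r: mixed (not pure)
Pure literal count = 0

0


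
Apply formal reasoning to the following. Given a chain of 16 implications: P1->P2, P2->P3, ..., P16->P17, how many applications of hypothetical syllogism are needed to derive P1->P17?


With 16 implications in a chain connecting 17 propositions:
P1->P2, P2->P3, ..., P16->P17
Steps needed = (number of implications) - 1 = 16 - 1 = 15

15


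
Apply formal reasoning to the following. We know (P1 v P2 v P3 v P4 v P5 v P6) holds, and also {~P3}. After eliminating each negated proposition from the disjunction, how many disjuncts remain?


Original disjuncts (6): P1, P2, P3, P4, P5, P6
Negated (eliminate): ~P3
Remaining disjuncts: P1, P2, P4, P5, P6
Count = 6 - 1 = 5

5


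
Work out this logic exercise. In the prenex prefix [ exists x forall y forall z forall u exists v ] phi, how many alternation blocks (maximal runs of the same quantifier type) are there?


Quantifier-type sequence: E A A A E  (A=forall, E=exists)
Group into maximal same-type runs:
  Ex1 | Ax3 | Ex1
Number of blocks = 3

3


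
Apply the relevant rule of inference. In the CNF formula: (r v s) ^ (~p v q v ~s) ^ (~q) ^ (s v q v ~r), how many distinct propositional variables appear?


Identify each variable that appears in the formula.
Variables found: p, q, r, s
Count = 4

4


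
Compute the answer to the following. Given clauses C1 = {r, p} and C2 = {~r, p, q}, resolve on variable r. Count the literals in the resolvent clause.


Remove r from C1 and ~r from C2.
C1 remainder: {p}
C2 remainder: {p, q}
Union (resolvent): {p, q}
Resolvent has 2 literal(s).

2


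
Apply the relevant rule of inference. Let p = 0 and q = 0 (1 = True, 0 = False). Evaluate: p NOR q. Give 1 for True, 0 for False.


p = 0, q = 0
Operation: p NOR q
Evaluate: 0 NOR 0 = 1

1


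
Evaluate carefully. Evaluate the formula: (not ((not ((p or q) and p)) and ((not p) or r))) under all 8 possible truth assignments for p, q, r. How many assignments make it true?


Check all 8 assignments:
p=0, q=0, r=0: 0
p=0, q=0, r=1: 0
p=0, q=1, r=0: 0
p=0, q=1, r=1: 0
p=1, q=0, r=0: 1
p=1, q=0, r=1: 1
p=1, q=1, r=0: 1
p=1, q=1, r=1: 1
Count of True = 4

4


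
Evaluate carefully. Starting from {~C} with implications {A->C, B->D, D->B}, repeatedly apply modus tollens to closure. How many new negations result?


Initial negated facts: {~C}
Apply modus tollens to closure:
  ~C and A->C  =>  ~A
Final negated: {~A, ~C}
New negations: {~A}
Count = 1

1


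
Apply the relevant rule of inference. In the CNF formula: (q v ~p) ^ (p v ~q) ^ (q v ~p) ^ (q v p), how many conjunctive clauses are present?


A CNF formula is a conjunction of clauses.
Clauses are separated by ^.
Counting the conjuncts: 4 clauses.

4


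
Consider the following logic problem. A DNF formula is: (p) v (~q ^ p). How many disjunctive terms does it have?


A DNF formula is a disjunction of terms (conjunctions).
Terms are separated by v.
Counting the disjuncts: 2 terms.

2


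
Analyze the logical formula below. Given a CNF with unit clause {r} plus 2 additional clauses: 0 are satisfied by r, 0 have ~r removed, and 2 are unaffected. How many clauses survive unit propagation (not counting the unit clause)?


Satisfied (removed): 0
Shortened (remain): 0
Unchanged (remain): 2
Remaining = 0 + 2 = 2

2


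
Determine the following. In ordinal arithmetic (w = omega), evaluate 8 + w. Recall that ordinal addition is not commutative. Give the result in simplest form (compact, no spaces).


Compute 8 + w.
Ordinal + is associative but NOT commutative; for finite n>0, n + w = w but w + n stays w+n.
Any finite left addend is absorbed by w on the right: 8 + w = w.
Result = w

w


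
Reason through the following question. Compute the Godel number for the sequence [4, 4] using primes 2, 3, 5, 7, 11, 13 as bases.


Encode each element as an exponent of the corresponding prime:
  2^4 = 16
  3^4 = 81
Product = 16 * 81 = 1296

1296


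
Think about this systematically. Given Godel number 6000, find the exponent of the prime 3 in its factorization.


Factorize 6000 by dividing by 3 repeatedly.
Division steps: 3 divides 6000 exactly 1 time(s).
Exponent of 3 = 1

1


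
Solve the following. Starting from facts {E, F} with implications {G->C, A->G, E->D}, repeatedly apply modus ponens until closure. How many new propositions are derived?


Initial facts: {E, F}
Apply modus ponens to closure:
  E and E->D  =>  D
Final known: {D, E, F}
New propositions: {D}
Count = 1

1


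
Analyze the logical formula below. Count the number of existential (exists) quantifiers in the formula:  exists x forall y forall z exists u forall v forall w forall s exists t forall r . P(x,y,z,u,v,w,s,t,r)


Quantifier prefix: exists x forall y forall z exists u forall v forall w forall s exists t forall r
Mark each quantifier type:
  E U U E U U U E U
Universal count = 6, Existential count = 3
Asked for existential (exists) quantifiers: 3

3


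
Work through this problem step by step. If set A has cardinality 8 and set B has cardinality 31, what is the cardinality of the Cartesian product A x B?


The Cartesian product A x B contains all ordered pairs (a, b).
|A x B| = |A| * |B| = 8 * 31 = 248

248


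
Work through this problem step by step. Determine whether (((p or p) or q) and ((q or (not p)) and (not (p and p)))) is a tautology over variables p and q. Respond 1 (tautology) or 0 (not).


Check all 4 assignments:
p=0, q=0: 0
p=0, q=1: 1
p=1, q=0: 0
p=1, q=1: 0
Satisfying count = 1/4.
Tautology iff count = 4: no.

0


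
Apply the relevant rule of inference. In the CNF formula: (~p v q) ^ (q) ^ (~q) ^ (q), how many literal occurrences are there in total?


Counting literals in each clause:
Clause 1: 2 literal(s)
Clause 2: 1 literal(s)
Clause 3: 1 literal(s)
Clause 4: 1 literal(s)
Total = 5

5


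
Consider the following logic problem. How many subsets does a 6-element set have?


The power set of a set with n elements has 2^n elements.
|P(S)| = 2^6 = 64

64


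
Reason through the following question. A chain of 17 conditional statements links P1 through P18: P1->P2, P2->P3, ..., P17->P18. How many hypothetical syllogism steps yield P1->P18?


With 17 implications in a chain connecting 18 propositions:
P1->P2, P2->P3, ..., P17->P18
Steps needed = (number of implications) - 1 = 17 - 1 = 16

16


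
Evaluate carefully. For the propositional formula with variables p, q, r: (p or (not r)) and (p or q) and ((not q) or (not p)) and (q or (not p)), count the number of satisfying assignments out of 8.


Evaluate all 8 assignments for p, q, r:
p=0, q=0, r=0: 0
p=0, q=0, r=1: 0
p=0, q=1, r=0: 1
p=0, q=1, r=1: 0
p=1, q=0, r=0: 0
p=1, q=0, r=1: 0
p=1, q=1, r=0: 0
p=1, q=1, r=1: 0
Satisfying count = 1

1


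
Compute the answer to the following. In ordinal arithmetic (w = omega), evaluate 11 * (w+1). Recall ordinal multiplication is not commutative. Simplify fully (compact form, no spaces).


Compute 11 * (w+1).
Ordinal * is associative and left-distributive over +, but NOT commutative; for finite n>1, n*w = w but w*n stays w*n.
By left-distributivity: 11 * (w+1) = 11*w + 11*1 = w + 11 = w+11.
Result = w+11

w+11


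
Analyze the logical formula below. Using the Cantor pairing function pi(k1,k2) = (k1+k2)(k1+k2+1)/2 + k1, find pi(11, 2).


k1 + k2 = 13
(k1+k2)(k1+k2+1)/2 = 13 * 14 / 2 = 91
pi = 91 + 11 = 102

102


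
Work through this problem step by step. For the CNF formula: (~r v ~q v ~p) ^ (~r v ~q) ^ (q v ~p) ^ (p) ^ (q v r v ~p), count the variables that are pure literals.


Check each variable for pure literal status:
p: mixed (not pure)
q: mixed (not pure)
r: mixed (not pure)
Pure literal count = 0

0


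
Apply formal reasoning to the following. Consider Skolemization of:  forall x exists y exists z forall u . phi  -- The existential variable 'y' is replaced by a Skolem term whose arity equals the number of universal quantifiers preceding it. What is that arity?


Quantifier prefix: forall x exists y exists z forall u
'y' is existentially quantified at position 2.
Universal variables preceding it: x
Skolem function arity = 1

1


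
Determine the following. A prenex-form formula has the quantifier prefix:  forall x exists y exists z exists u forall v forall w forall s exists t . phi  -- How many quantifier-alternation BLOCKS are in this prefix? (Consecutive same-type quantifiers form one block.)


Quantifier-type sequence: A E E E A A A E  (A=forall, E=exists)
Group into maximal same-type runs:
  Ax1 | Ex3 | Ax3 | Ex1
Number of blocks = 4

4


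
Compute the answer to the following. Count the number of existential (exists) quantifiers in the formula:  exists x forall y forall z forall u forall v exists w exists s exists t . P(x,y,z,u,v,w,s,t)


Quantifier prefix: exists x forall y forall z forall u forall v exists w exists s exists t
Mark each quantifier type:
  E U U U U E E E
Universal count = 4, Existential count = 4
Asked for existential (exists) quantifiers: 4

4


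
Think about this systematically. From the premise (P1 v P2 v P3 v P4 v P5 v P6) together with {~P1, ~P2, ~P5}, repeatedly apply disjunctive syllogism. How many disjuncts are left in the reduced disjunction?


Original disjuncts (6): P1, P2, P3, P4, P5, P6
Negated (eliminate): ~P1, ~P2, ~P5
Remaining disjuncts: P3, P4, P6
Count = 6 - 3 = 3

3


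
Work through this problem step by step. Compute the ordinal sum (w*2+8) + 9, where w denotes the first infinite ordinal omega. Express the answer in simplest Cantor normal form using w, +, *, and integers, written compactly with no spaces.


Compute (w*2+8) + 9.
Ordinal + is associative but NOT commutative; for finite n>0, n + w = w but w + n stays w+n.
By associativity: (w*2+8) + 9 = w*2 + (8+9) = w*2+17.
Result = w*2+17

w*2+17


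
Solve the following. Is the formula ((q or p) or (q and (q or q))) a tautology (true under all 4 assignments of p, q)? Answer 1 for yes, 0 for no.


Check all 4 assignments:
p=0, q=0: 0
p=0, q=1: 1
p=1, q=0: 1
p=1, q=1: 1
Satisfying count = 3/4.
Tautology iff count = 4: no.

0


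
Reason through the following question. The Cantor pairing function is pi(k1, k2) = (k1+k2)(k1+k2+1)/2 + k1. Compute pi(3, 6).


k1 + k2 = 9
(k1+k2)(k1+k2+1)/2 = 9 * 10 / 2 = 45
pi = 45 + 3 = 48

48


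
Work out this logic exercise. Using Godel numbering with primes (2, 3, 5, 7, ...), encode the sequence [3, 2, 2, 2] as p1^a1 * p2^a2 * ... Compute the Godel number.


Encode each element as an exponent of the corresponding prime:
  2^3 = 8
  3^2 = 9
  5^2 = 25
  7^2 = 49
Product = 8 * 9 * 25 * 49 = 88200

88200


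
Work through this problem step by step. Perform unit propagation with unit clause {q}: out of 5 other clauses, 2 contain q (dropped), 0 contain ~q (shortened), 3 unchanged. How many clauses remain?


Satisfied (removed): 2
Shortened (remain): 0
Unchanged (remain): 3
Remaining = 0 + 3 = 3

3


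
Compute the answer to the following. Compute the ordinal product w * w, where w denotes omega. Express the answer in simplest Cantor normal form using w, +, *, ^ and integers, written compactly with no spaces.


Compute w * w.
Ordinal * is associative and left-distributive over +, but NOT commutative; for finite n>1, n*w = w but w*n stays w*n.
w * w = w^2 by definition.
Result = w^2

w^2


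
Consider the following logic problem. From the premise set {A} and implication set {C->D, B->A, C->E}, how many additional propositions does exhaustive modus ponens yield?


Initial facts: {A}
Apply modus ponens to closure:
  (no implication fires)
Final known: {A}
New propositions: {(none)}
Count = 0

0


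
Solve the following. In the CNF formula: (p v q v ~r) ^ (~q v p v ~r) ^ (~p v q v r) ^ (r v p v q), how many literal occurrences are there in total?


Counting literals in each clause:
Clause 1: 3 literal(s)
Clause 2: 3 literal(s)
Clause 3: 3 literal(s)
Clause 4: 3 literal(s)
Total = 12

12


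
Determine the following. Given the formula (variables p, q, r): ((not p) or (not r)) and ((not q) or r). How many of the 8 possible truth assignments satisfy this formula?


Evaluate all 8 assignments for p, q, r:
p=0, q=0, r=0: 1
p=0, q=0, r=1: 1
p=0, q=1, r=0: 0
p=0, q=1, r=1: 1
p=1, q=0, r=0: 1
p=1, q=0, r=1: 0
p=1, q=1, r=0: 0
p=1, q=1, r=1: 0
Satisfying count = 4

4


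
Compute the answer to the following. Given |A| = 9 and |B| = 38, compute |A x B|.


The Cartesian product A x B contains all ordered pairs (a, b).
|A x B| = |A| * |B| = 9 * 38 = 342

342


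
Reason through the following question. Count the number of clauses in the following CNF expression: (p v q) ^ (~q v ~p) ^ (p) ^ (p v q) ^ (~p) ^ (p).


A CNF formula is a conjunction of clauses.
Clauses are separated by ^.
Counting the conjuncts: 6 clauses.

6


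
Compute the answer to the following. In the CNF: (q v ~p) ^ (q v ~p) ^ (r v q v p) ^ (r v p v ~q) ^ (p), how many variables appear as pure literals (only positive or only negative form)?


Check each variable for pure literal status:
p: mixed (not pure)
q: mixed (not pure)
r: pure positive
Pure literal count = 1

1


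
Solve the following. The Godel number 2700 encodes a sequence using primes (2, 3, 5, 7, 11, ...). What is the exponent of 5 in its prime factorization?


Factorize 2700 by dividing by 5 repeatedly.
Division steps: 5 divides 2700 exactly 2 time(s).
Exponent of 5 = 2

2


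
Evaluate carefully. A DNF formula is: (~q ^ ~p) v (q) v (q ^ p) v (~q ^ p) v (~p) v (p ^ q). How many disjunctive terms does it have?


A DNF formula is a disjunction of terms (conjunctions).
Terms are separated by v.
Counting the disjuncts: 6 terms.

6


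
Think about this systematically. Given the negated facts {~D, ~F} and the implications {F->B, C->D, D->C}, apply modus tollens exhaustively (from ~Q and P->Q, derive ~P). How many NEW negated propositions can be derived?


Initial negated facts: {~D, ~F}
Apply modus tollens to closure:
  ~D and C->D  =>  ~C
Final negated: {~C, ~D, ~F}
New negations: {~C}
Count = 1

1


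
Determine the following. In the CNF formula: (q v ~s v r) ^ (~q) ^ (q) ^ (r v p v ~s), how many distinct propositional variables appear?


Identify each variable that appears in the formula.
Variables found: p, q, r, s
Count = 4

4


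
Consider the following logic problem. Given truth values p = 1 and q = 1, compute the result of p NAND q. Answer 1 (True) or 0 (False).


p = 1, q = 1
Operation: p NAND q
Evaluate: 1 NAND 1 = 0

0


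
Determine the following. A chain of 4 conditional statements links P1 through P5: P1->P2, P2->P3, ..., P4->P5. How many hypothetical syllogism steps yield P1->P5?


With 4 implications in a chain connecting 5 propositions:
P1->P2, P2->P3, ..., P4->P5
Steps needed = (number of implications) - 1 = 4 - 1 = 3

3


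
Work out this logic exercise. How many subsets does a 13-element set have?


The power set of a set with n elements has 2^n elements.
|P(S)| = 2^13 = 8192

8192


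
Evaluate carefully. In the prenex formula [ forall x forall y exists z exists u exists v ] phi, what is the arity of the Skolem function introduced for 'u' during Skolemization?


Quantifier prefix: forall x forall y exists z exists u exists v
'u' is existentially quantified at position 4.
Universal variables preceding it: x, y
Skolem function arity = 2

2


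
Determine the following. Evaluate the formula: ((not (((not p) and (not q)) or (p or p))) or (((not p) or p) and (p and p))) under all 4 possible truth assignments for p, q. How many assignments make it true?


Check all 4 assignments:
p=0, q=0: 0
p=0, q=1: 1
p=1, q=0: 1
p=1, q=1: 1
Count of True = 3

3


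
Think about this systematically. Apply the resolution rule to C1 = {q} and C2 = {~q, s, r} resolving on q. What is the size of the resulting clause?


Remove q from C1 and ~q from C2.
C1 remainder: {}
C2 remainder: {s, r}
Union (resolvent): {r, s}
Resolvent has 2 literal(s).

2


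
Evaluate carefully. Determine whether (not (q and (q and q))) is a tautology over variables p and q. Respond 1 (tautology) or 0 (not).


Check all 4 assignments:
p=0, q=0: 1
p=0, q=1: 0
p=1, q=0: 1
p=1, q=1: 0
Satisfying count = 2/4.
Tautology iff count = 4: no.

0


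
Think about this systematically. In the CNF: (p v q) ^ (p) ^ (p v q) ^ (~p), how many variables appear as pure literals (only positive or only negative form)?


Check each variable for pure literal status:
p: mixed (not pure)
q: pure positive
r: absent (not pure)
Pure literal count = 1

1


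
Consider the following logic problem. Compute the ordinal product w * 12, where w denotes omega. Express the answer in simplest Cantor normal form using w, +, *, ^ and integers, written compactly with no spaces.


Compute w * 12.
Ordinal * is associative and left-distributive over +, but NOT commutative; for finite n>1, n*w = w but w*n stays w*n.
w * 12 means 12 copies of w concatenated: w*12.
Result = w*12

w*12


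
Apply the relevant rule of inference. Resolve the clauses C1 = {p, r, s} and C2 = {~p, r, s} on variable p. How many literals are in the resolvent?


Remove p from C1 and ~p from C2.
C1 remainder: {r, s}
C2 remainder: {r, s}
Union (resolvent): {r, s}
Resolvent has 2 literal(s).

2


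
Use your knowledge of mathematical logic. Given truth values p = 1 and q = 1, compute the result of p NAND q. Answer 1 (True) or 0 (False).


p = 1, q = 1
Operation: p NAND q
Evaluate: 1 NAND 1 = 0

0


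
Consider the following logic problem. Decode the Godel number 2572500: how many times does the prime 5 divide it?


Factorize 2572500 by dividing by 5 repeatedly.
Division steps: 5 divides 2572500 exactly 4 time(s).
Exponent of 5 = 4

4


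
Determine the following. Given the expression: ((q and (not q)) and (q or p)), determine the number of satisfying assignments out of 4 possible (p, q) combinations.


Check all 4 assignments:
p=0, q=0: 0
p=0, q=1: 0
p=1, q=0: 0
p=1, q=1: 0
Count of True = 0

0


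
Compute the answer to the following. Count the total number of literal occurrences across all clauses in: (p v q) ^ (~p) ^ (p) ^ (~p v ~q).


Counting literals in each clause:
Clause 1: 2 literal(s)
Clause 2: 1 literal(s)
Clause 3: 1 literal(s)
Clause 4: 2 literal(s)
Total = 6

6


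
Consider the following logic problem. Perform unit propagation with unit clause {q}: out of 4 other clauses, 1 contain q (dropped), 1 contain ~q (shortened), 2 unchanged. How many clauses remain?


Satisfied (removed): 1
Shortened (remain): 1
Unchanged (remain): 2
Remaining = 1 + 2 = 3

3


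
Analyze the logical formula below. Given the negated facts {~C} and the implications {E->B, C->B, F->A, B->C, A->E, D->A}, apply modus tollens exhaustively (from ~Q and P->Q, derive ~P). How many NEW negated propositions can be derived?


Initial negated facts: {~C}
Apply modus tollens to closure:
  ~C and B->C  =>  ~B
  ~B and E->B  =>  ~E
  ~E and A->E  =>  ~A
  ~A and D->A  =>  ~D
  ~A and F->A  =>  ~F
Final negated: {~A, ~B, ~C, ~D, ~E, ~F}
New negations: {~A, ~B, ~D, ~E, ~F}
Count = 5

5


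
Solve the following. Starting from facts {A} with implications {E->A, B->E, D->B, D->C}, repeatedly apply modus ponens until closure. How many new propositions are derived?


Initial facts: {A}
Apply modus ponens to closure:
  (no implication fires)
Final known: {A}
New propositions: {(none)}
Count = 0

0


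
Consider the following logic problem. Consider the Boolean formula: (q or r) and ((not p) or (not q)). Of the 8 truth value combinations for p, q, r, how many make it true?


Evaluate all 8 assignments for p, q, r:
p=0, q=0, r=0: 0
p=0, q=0, r=1: 1
p=0, q=1, r=0: 1
p=0, q=1, r=1: 1
p=1, q=0, r=0: 0
p=1, q=0, r=1: 1
p=1, q=1, r=0: 0
p=1, q=1, r=1: 0
Satisfying count = 4

4


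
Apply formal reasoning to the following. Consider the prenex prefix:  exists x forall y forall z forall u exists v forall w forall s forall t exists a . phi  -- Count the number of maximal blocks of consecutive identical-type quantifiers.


Quantifier-type sequence: E A A A E A A A E  (A=forall, E=exists)
Group into maximal same-type runs:
  Ex1 | Ax3 | Ex1 | Ax3 | Ex1
Number of blocks = 5

5


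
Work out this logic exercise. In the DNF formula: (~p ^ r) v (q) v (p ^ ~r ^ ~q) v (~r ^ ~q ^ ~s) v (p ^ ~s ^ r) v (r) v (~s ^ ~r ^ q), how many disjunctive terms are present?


A DNF formula is a disjunction of terms (conjunctions).
Terms are separated by v.
Counting the disjuncts: 7 terms.

7


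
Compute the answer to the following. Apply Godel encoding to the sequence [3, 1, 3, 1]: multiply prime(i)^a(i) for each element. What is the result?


Encode each element as an exponent of the corresponding prime:
  2^3 = 8
  3^1 = 3
  5^3 = 125
  7^1 = 7
Product = 8 * 3 * 125 * 7 = 21000

21000


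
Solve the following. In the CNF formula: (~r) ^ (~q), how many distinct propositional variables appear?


Identify each variable that appears in the formula.
Variables found: q, r
Count = 2

2


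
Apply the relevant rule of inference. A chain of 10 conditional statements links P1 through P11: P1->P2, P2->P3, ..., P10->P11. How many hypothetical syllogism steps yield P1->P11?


With 10 implications in a chain connecting 11 propositions:
P1->P2, P2->P3, ..., P10->P11
Steps needed = (number of implications) - 1 = 10 - 1 = 9

9


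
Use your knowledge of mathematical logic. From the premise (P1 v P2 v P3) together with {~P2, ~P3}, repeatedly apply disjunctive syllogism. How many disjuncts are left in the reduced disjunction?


Original disjuncts (3): P1, P2, P3
Negated (eliminate): ~P2, ~P3
Remaining disjuncts: P1
Count = 3 - 2 = 1

1


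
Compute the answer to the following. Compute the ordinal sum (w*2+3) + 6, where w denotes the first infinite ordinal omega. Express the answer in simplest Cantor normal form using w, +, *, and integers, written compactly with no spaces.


Compute (w*2+3) + 6.
Ordinal + is associative but NOT commutative; for finite n>0, n + w = w but w + n stays w+n.
By associativity: (w*2+3) + 6 = w*2 + (3+6) = w*2+9.
Result = w*2+9

w*2+9


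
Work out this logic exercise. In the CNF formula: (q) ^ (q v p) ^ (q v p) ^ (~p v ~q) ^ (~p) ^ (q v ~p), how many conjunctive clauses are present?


A CNF formula is a conjunction of clauses.
Clauses are separated by ^.
Counting the conjuncts: 6 clauses.

6


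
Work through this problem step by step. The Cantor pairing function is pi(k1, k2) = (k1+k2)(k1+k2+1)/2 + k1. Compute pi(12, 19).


k1 + k2 = 31
(k1+k2)(k1+k2+1)/2 = 31 * 32 / 2 = 496
pi = 496 + 12 = 508

508


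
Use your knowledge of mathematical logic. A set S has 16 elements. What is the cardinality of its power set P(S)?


The power set of a set with n elements has 2^n elements.
|P(S)| = 2^16 = 65536

65536


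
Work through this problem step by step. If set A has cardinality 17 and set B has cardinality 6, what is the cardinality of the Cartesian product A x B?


The Cartesian product A x B contains all ordered pairs (a, b).
|A x B| = |A| * |B| = 17 * 6 = 102

102


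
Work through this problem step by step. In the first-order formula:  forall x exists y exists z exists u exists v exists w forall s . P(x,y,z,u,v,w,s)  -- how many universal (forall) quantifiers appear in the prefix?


Quantifier prefix: forall x exists y exists z exists u exists v exists w forall s
Mark each quantifier type:
  U E E E E E U
Universal count = 2, Existential count = 5
Asked for universal (forall) quantifiers: 2

2


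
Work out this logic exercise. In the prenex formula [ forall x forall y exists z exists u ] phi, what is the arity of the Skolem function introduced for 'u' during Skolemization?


Quantifier prefix: forall x forall y exists z exists u
'u' is existentially quantified at position 4.
Universal variables preceding it: x, y
Skolem function arity = 2

2


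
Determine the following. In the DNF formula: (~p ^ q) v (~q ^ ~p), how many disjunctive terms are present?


A DNF formula is a disjunction of terms (conjunctions).
Terms are separated by v.
Counting the disjuncts: 2 terms.

2


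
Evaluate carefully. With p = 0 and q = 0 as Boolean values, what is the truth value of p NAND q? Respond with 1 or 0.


p = 0, q = 0
Operation: p NAND q
Evaluate: 0 NAND 0 = 1

1


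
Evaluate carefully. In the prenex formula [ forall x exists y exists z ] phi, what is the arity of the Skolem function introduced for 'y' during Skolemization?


Quantifier prefix: forall x exists y exists z
'y' is existentially quantified at position 2.
Universal variables preceding it: x
Skolem function arity = 1

1


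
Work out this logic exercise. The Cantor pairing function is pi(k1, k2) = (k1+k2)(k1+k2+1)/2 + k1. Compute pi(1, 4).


k1 + k2 = 5
(k1+k2)(k1+k2+1)/2 = 5 * 6 / 2 = 15
pi = 15 + 1 = 16

16


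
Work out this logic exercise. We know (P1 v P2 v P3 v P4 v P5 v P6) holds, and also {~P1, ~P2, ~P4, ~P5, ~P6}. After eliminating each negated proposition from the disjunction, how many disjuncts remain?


Original disjuncts (6): P1, P2, P3, P4, P5, P6
Negated (eliminate): ~P1, ~P2, ~P4, ~P5, ~P6
Remaining disjuncts: P3
Count = 6 - 5 = 1

1


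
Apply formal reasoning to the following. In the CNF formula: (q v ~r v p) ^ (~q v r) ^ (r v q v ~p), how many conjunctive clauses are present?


A CNF formula is a conjunction of clauses.
Clauses are separated by ^.
Counting the conjuncts: 3 clauses.

3


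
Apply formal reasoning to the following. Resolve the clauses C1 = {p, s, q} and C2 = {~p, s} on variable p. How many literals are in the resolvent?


Remove p from C1 and ~p from C2.
C1 remainder: {s, q}
C2 remainder: {s}
Union (resolvent): {q, s}
Resolvent has 2 literal(s).

2


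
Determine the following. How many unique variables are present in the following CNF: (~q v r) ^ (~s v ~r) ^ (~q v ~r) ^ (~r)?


Identify each variable that appears in the formula.
Variables found: q, r, s
Count = 3

3


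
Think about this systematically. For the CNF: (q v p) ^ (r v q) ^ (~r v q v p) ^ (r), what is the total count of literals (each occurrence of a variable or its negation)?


Counting literals in each clause:
Clause 1: 2 literal(s)
Clause 2: 2 literal(s)
Clause 3: 3 literal(s)
Clause 4: 1 literal(s)
Total = 8

8


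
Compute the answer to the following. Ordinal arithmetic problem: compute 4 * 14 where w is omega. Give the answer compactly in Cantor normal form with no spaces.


Compute 4 * 14.
Ordinal * is associative and left-distributive over +, but NOT commutative; for finite n>1, n*w = w but w*n stays w*n.
Both finite; ordinal * agrees with natural *: 4 * 14 = 56.
Result = 56

56


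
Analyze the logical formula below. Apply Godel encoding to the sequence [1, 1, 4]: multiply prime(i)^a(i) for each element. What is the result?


Encode each element as an exponent of the corresponding prime:
  2^1 = 2
  3^1 = 3
  5^4 = 625
Product = 2 * 3 * 625 = 3750

3750


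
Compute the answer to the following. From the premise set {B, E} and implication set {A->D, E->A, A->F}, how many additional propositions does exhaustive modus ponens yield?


Initial facts: {B, E}
Apply modus ponens to closure:
  E and E->A  =>  A
  A and A->F  =>  F
  A and A->D  =>  D
Final known: {A, B, D, E, F}
New propositions: {A, D, F}
Count = 3

3


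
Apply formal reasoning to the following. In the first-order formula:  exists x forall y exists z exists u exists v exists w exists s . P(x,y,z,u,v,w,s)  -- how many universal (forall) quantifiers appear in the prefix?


Quantifier prefix: exists x forall y exists z exists u exists v exists w exists s
Mark each quantifier type:
  E U E E E E E
Universal count = 1, Existential count = 6
Asked for universal (forall) quantifiers: 1

1


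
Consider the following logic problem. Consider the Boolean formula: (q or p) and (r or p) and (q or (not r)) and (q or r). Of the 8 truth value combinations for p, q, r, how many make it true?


Evaluate all 8 assignments for p, q, r:
p=0, q=0, r=0: 0
p=0, q=0, r=1: 0
p=0, q=1, r=0: 0
p=0, q=1, r=1: 1
p=1, q=0, r=0: 0
p=1, q=0, r=1: 0
p=1, q=1, r=0: 1
p=1, q=1, r=1: 1
Satisfying count = 3

3


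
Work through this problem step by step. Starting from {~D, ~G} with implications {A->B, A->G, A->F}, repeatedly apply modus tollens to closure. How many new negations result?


Initial negated facts: {~D, ~G}
Apply modus tollens to closure:
  ~G and A->G  =>  ~A
Final negated: {~A, ~D, ~G}
New negations: {~A}
Count = 1

1


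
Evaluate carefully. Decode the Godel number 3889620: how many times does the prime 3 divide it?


Factorize 3889620 by dividing by 3 repeatedly.
Division steps: 3 divides 3889620 exactly 4 time(s).
Exponent of 3 = 4

4


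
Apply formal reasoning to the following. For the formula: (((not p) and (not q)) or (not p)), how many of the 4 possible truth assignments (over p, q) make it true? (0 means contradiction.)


Check all 4 assignments:
p=0, q=0: 1
p=0, q=1: 1
p=1, q=0: 0
p=1, q=1: 0
Count of True = 2

2


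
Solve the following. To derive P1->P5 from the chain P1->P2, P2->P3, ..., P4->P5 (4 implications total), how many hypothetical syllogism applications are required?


With 4 implications in a chain connecting 5 propositions:
P1->P2, P2->P3, ..., P4->P5
Steps needed = (number of implications) - 1 = 4 - 1 = 3

3


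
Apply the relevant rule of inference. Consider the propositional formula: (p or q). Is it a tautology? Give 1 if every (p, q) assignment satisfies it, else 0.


Check all 4 assignments:
p=0, q=0: 0
p=0, q=1: 1
p=1, q=0: 1
p=1, q=1: 1
Satisfying count = 3/4.
Tautology iff count = 4: no.

0


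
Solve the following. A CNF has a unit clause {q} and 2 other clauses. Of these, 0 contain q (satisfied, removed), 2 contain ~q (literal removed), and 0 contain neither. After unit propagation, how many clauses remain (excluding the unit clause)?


Satisfied (removed): 0
Shortened (remain): 2
Unchanged (remain): 0
Remaining = 2 + 0 = 2

2


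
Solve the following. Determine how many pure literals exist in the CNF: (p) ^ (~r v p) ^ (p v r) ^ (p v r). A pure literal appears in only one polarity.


Check each variable for pure literal status:
p: pure positive
q: absent (not pure)
r: mixed (not pure)
Pure literal count = 1

1


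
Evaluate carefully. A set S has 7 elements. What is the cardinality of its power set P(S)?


The power set of a set with n elements has 2^n elements.
|P(S)| = 2^7 = 128

128


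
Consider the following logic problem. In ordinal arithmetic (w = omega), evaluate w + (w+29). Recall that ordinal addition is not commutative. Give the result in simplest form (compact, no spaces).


Compute w + (w+29).
Ordinal + is associative but NOT commutative; for finite n>0, n + w = w but w + n stays w+n.
w + (w+29) = (w+w) + 29 = w*2+29.
Result = w*2+29

w*2+29


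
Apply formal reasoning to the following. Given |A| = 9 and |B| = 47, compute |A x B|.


The Cartesian product A x B contains all ordered pairs (a, b).
|A x B| = |A| * |B| = 9 * 47 = 423

423


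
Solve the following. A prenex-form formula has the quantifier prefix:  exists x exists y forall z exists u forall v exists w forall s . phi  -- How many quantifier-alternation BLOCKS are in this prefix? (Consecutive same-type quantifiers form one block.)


Quantifier-type sequence: E E A E A E A  (A=forall, E=exists)
Group into maximal same-type runs:
  Ex2 | Ax1 | Ex1 | Ax1 | Ex1 | Ax1
Number of blocks = 6

6


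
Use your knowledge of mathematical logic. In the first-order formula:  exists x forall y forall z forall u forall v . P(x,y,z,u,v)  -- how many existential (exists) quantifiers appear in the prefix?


Quantifier prefix: exists x forall y forall z forall u forall v
Mark each quantifier type:
  E U U U U
Universal count = 4, Existential count = 1
Asked for existential (exists) quantifiers: 1

1


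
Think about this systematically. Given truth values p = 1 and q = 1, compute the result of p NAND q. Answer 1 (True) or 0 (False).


p = 1, q = 1
Operation: p NAND q
Evaluate: 1 NAND 1 = 0

0


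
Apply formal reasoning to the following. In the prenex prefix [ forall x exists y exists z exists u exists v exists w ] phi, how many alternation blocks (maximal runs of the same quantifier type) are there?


Quantifier-type sequence: A E E E E E  (A=forall, E=exists)
Group into maximal same-type runs:
  Ax1 | Ex5
Number of blocks = 2

2


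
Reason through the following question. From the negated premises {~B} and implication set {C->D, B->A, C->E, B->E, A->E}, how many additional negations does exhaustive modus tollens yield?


Initial negated facts: {~B}
Apply modus tollens to closure:
  (no implication fires)
Final negated: {~B}
New negations: {(none)}
Count = 0

0


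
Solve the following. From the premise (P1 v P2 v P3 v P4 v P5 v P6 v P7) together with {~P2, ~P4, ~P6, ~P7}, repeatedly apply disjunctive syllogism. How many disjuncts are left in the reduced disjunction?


Original disjuncts (7): P1, P2, P3, P4, P5, P6, P7
Negated (eliminate): ~P2, ~P4, ~P6, ~P7
Remaining disjuncts: P1, P3, P5
Count = 7 - 4 = 3

3


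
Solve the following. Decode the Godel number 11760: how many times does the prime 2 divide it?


Factorize 11760 by dividing by 2 repeatedly.
Division steps: 2 divides 11760 exactly 4 time(s).
Exponent of 2 = 4

4


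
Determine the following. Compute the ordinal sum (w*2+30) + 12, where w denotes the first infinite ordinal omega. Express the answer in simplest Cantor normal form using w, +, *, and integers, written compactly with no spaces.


Compute (w*2+30) + 12.
Ordinal + is associative but NOT commutative; for finite n>0, n + w = w but w + n stays w+n.
By associativity: (w*2+30) + 12 = w*2 + (30+12) = w*2+42.
Result = w*2+42

w*2+42


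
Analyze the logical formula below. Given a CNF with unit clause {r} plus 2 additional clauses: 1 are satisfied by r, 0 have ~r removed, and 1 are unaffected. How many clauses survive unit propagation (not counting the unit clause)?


Satisfied (removed): 1
Shortened (remain): 0
Unchanged (remain): 1
Remaining = 0 + 1 = 1

1


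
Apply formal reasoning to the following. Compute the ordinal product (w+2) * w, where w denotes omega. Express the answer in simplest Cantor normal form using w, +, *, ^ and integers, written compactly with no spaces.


Compute (w+2) * w.
Ordinal * is associative and left-distributive over +, but NOT commutative; for finite n>1, n*w = w but w*n stays w*n.
(w+2) * w = sup{(w+2)*k : k<w} = sup{w*k+2} = w^2 (the +2 tail is absorbed in the limit).
Result = w^2

w^2


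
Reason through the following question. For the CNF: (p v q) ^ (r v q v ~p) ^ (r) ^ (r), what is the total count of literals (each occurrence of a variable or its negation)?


Counting literals in each clause:
Clause 1: 2 literal(s)
Clause 2: 3 literal(s)
Clause 3: 1 literal(s)
Clause 4: 1 literal(s)
Total = 7

7


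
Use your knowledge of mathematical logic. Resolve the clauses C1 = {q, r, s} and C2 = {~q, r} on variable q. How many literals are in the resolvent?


Remove q from C1 and ~q from C2.
C1 remainder: {r, s}
C2 remainder: {r}
Union (resolvent): {r, s}
Resolvent has 2 literal(s).

2


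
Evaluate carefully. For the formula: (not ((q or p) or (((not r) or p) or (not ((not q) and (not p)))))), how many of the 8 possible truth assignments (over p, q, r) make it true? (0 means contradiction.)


Check all 8 assignments:
p=0, q=0, r=0: 0
p=0, q=0, r=1: 1
p=0, q=1, r=0: 0
p=0, q=1, r=1: 0
p=1, q=0, r=0: 0
p=1, q=0, r=1: 0
p=1, q=1, r=0: 0
p=1, q=1, r=1: 0
Count of True = 1

1


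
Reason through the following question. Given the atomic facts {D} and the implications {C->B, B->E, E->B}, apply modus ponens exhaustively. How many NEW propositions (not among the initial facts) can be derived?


Initial facts: {D}
Apply modus ponens to closure:
  (no implication fires)
Final known: {D}
New propositions: {(none)}
Count = 0

0


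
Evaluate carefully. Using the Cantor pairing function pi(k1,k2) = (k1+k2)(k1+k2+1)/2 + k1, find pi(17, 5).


k1 + k2 = 22
(k1+k2)(k1+k2+1)/2 = 22 * 23 / 2 = 253
pi = 253 + 17 = 270

270


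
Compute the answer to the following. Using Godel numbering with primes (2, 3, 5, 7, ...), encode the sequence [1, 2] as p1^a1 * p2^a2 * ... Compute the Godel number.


Encode each element as an exponent of the corresponding prime:
  2^1 = 2
  3^2 = 9
Product = 2 * 9 = 18

18


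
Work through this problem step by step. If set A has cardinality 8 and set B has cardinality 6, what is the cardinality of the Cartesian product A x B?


The Cartesian product A x B contains all ordered pairs (a, b).
|A x B| = |A| * |B| = 8 * 6 = 48

48
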